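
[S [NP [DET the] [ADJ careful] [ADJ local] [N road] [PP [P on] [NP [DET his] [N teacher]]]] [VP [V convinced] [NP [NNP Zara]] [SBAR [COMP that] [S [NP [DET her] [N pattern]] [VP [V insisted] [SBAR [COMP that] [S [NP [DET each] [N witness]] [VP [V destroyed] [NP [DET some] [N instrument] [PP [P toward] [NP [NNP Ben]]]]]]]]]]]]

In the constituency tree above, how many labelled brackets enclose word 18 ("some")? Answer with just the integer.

10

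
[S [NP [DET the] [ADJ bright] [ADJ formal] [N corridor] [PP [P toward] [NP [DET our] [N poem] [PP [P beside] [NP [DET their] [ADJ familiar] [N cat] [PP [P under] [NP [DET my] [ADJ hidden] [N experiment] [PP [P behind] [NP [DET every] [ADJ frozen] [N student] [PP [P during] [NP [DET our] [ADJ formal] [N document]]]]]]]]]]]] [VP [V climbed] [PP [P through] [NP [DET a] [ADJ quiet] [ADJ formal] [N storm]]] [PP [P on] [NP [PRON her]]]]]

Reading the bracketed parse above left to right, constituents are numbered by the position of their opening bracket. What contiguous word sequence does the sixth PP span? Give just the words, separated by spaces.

through a quiet formal storm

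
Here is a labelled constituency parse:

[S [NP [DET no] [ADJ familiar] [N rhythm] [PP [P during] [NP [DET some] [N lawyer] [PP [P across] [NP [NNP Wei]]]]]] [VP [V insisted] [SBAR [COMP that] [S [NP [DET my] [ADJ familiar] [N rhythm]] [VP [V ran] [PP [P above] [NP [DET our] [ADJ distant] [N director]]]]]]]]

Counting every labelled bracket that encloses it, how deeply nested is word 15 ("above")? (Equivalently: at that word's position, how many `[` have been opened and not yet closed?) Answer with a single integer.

7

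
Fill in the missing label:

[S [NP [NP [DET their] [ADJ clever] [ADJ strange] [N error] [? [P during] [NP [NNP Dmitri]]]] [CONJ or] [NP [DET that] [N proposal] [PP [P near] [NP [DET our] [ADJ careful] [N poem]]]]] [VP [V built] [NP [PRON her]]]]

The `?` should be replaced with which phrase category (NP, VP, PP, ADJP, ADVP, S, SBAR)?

PP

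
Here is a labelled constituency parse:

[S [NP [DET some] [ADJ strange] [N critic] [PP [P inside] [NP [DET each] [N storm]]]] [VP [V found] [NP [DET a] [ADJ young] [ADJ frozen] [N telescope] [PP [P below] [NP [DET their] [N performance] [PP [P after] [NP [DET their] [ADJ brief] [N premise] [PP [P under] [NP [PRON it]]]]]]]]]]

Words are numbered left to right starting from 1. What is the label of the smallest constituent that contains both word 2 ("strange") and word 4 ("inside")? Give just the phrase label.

Both words fall inside [NP some strange critic inside each storm] (words 1–6), and no smaller constituent contains them both. Label: NP.

NP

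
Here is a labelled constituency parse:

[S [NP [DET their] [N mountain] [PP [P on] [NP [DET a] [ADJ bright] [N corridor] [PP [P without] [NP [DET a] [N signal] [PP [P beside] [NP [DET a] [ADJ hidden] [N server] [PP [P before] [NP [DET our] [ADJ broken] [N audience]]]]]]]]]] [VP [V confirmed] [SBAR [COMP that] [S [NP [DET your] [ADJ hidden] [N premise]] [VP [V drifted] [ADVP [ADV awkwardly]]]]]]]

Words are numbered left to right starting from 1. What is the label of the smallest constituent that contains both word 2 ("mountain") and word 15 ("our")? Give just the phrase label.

The smallest bracket enclosing both words is [NP their mountain on a bright corridor without a signal beside a hidden server before our broken audience], so the label is NP.

NP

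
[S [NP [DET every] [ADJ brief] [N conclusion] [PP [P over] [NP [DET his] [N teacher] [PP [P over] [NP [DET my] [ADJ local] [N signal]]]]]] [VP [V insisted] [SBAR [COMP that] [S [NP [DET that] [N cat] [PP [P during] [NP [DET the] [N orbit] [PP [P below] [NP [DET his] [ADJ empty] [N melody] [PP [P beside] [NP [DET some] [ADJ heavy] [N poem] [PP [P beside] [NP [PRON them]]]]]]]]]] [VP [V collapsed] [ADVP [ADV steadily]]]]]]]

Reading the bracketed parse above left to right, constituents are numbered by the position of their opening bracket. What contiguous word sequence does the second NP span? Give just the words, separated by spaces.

Opening `[NP` markers occur at word positions 1, 5, 8, 13, 16, 19, 23, 27; the second of these opens the constituent [NP his teacher over my local signal].

his teacher over my local signal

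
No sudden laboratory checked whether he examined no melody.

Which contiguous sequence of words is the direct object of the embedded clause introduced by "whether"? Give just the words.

Within the embedded clause introduced by "whether", the direct object of "examined" is "no melody".

no melody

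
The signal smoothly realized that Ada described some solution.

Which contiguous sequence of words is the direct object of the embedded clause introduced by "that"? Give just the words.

some solution

Within the embedded clause introduced by "that", the direct object of "described" is "some solution".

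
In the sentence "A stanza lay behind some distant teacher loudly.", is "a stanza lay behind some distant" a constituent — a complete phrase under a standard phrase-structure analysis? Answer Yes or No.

"a" belongs to the noun phrase "a stanza" while "distant" belongs to the verb phrase "lay behind some distant teacher loudly"; a span that runs across that boundary is not a single phrase.

No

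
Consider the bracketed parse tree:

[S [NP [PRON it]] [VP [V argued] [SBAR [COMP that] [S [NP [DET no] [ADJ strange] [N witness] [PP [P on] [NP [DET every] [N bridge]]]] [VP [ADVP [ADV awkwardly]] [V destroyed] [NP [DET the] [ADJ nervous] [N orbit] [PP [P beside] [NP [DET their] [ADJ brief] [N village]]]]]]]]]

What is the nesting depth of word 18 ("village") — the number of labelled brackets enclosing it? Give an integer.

Path from the root down to the word: S → VP → SBAR → S → VP → NP → PP → NP → N. That is 9 enclosing brackets.

9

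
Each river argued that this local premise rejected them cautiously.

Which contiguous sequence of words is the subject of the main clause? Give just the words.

each river

In the main clause the verb is "argued"; the NP preceding it, "each river", is the subject.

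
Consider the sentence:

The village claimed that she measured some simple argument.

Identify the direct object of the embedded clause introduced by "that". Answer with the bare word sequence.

"measured" heads the VP of the embedded clause introduced by "that", and "some simple argument" is its direct object.

some simple argument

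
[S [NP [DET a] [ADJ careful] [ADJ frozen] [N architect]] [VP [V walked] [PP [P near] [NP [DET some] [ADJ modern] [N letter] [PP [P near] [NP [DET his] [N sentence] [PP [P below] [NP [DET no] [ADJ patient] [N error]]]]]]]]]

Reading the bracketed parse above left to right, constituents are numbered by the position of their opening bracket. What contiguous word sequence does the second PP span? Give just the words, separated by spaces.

The PP opening brackets appear, in order, over: "near some modern letter near his sentence below no patient error"; "near his sentence below no patient error"; "below no patient error". The second one spans "near his sentence below no patient error".

near his sentence below no patient error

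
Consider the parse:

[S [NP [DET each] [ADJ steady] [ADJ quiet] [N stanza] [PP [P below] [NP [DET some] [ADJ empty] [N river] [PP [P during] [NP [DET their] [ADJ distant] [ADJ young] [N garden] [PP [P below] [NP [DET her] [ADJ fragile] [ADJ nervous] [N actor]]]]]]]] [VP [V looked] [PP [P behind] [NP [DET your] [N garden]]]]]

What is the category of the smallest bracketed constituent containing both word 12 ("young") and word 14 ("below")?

Word 12 lies under S → NP → PP → NP → PP → NP → ADJ; word 14 lies under S → NP → PP → NP → PP → NP → PP → P. The lowest shared node is the NP.

NP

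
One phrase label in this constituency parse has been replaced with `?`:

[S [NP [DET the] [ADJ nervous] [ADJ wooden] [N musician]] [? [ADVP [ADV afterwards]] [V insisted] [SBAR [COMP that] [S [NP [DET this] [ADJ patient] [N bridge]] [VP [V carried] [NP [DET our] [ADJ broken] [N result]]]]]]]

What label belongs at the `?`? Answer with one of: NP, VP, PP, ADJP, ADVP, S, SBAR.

The `?` node immediately contains: ADVP, V 'insisted', SBAR. That is the internal structure of a verb phrase, so the label is VP.

VP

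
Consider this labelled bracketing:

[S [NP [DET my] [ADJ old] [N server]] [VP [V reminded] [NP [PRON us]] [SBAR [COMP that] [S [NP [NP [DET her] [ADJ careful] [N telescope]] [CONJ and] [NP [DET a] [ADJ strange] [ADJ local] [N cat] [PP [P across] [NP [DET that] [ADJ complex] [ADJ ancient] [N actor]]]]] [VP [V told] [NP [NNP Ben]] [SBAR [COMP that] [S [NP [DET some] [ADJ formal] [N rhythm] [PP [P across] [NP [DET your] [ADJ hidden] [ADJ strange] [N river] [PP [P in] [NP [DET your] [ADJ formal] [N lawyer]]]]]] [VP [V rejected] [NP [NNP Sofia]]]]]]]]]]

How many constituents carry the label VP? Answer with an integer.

3

Listing each VP by its span: [VP reminded us that her careful telescope and a strange local cat across that complex ancient actor told Ben that some formal rhythm across your hidden strange river in your formal lawyer rejected Sofia]; [VP told Ben that some formal rhythm across your hidden strange river in your formal lawyer rejected Sofia]; [VP rejected Sofia] — that makes 3.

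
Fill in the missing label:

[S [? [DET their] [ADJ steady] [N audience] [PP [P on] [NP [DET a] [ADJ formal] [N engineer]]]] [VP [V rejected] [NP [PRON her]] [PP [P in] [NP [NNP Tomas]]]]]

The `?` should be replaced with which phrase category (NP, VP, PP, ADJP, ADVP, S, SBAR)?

NP

The `?` node immediately contains: DET 'their', ADJ 'steady', N 'audience', PP. That is the internal structure of a noun phrase, so the label is NP.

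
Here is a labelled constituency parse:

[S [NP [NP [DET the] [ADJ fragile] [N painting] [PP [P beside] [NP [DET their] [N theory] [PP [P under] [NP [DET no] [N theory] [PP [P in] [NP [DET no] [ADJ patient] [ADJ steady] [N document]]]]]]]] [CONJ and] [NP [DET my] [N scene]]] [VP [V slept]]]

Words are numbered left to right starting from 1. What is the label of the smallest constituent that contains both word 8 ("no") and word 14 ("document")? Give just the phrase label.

NP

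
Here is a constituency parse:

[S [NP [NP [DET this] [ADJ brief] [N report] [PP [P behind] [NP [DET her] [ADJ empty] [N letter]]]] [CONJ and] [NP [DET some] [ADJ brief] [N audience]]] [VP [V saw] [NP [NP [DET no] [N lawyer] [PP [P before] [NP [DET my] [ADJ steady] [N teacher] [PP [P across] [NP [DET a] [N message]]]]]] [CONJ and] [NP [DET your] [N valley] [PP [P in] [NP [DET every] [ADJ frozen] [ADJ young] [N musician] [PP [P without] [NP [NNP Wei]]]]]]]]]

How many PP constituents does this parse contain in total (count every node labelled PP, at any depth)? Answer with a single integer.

Scanning left to right, an opening `[PP` appears at word positions 4, 15, 19, 25, 30 — 5 in total.

5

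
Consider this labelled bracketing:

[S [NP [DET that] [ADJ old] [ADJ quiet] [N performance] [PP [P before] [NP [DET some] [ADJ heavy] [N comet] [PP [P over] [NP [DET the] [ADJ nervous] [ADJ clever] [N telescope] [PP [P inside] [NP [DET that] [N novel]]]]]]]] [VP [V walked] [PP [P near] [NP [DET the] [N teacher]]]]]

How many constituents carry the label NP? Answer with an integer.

5

Listing each NP by its span: [NP that old quiet performance before some heavy comet over the nervous clever telescope inside that novel]; [NP some heavy comet over the nervous clever telescope inside that novel]; [NP the nervous clever telescope inside that novel]; [NP that novel]; [NP the teacher] — that makes 5.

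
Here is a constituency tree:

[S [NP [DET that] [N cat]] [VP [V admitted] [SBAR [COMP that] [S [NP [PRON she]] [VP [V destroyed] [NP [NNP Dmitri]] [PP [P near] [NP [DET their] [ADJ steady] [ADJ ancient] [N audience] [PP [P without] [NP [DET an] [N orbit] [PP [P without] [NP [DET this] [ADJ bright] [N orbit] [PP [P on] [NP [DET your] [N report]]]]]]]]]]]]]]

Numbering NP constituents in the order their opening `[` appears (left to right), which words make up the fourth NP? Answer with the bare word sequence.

Opening `[NP` markers occur at word positions 1, 5, 7, 9, 14, 17, 21; the fourth of these opens the constituent [NP their steady ancient audience without an orbit without this bright orbit on your report].

their steady ancient audience without an orbit without this bright orbit on your report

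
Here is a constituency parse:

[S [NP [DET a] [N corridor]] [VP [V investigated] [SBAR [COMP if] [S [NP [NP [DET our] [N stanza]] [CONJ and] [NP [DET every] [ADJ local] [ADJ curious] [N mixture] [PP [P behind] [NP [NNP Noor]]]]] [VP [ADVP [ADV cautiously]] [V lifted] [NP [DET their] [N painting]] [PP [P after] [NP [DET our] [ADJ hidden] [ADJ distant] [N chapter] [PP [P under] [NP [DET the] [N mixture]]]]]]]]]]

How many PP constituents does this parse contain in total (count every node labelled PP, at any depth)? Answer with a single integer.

3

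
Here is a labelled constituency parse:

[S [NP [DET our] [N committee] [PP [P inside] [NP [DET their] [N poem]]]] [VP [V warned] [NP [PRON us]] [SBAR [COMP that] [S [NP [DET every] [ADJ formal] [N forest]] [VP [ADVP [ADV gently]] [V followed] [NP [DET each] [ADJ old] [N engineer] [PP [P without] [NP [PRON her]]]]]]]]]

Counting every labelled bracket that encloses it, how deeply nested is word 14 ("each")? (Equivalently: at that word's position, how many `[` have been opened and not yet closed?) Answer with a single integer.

7

Path from the root down to the word: S → VP → SBAR → S → VP → NP → DET. That is 7 enclosing brackets.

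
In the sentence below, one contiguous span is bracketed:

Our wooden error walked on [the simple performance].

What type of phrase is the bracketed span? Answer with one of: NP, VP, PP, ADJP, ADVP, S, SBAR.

NP

"performance" is the head of the bracketed span, so the span is a noun phrase: NP.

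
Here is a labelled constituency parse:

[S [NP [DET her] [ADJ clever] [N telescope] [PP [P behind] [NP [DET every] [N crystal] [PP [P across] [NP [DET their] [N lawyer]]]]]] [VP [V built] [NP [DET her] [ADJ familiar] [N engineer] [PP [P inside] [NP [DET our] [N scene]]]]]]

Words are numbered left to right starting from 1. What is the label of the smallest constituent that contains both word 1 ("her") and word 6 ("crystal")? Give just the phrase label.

NP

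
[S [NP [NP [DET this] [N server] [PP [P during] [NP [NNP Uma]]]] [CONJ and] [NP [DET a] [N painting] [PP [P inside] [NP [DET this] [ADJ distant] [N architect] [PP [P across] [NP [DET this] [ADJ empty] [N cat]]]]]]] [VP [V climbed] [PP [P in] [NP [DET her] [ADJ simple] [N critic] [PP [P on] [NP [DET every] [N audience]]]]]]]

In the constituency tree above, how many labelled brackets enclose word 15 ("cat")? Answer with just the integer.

8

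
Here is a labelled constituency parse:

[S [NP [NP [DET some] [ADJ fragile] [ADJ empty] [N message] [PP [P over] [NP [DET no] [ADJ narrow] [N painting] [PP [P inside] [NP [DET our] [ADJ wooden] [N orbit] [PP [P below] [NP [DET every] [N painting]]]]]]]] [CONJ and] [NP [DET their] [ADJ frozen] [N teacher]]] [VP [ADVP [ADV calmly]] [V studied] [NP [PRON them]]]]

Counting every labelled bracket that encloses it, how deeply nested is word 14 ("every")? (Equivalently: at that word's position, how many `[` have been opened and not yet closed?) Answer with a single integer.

10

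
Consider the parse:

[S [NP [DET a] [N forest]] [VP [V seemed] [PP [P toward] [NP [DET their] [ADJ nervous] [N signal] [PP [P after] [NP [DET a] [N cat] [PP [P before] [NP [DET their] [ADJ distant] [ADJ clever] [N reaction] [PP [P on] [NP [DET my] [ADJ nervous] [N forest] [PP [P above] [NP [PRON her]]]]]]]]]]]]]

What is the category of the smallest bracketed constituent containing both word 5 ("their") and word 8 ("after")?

NP

Both words fall inside [NP their nervous signal after a cat before their distant clever reaction on my nervous forest above her] (words 5–21), and no smaller constituent contains them both. Label: NP.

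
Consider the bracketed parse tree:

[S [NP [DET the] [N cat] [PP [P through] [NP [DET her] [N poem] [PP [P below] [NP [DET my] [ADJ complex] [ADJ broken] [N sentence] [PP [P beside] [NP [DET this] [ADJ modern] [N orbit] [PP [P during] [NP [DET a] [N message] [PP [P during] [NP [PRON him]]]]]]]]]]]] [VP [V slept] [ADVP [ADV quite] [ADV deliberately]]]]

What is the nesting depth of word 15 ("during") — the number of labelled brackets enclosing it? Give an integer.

10

The word sits inside P, which is inside PP, inside NP, inside PP, inside NP, inside PP, inside NP, inside PP, inside NP, inside S — 10 brackets in all.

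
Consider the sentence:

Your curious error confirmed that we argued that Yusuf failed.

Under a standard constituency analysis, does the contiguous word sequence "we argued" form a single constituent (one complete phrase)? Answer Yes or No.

No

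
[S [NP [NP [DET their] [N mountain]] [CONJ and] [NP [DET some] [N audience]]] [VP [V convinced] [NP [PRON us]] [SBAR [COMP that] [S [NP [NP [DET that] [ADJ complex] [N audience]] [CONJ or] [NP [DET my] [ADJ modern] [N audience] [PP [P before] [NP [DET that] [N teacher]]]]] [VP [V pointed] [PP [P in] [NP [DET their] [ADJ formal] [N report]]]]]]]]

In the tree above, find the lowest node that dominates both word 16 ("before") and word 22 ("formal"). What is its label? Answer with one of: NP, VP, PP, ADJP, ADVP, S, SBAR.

S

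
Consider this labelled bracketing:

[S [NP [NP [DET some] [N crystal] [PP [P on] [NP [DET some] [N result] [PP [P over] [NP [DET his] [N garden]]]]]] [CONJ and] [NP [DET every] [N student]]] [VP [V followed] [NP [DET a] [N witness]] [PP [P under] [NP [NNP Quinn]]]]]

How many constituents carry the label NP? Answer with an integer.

Scanning left to right, an opening `[NP` appears at word positions 1, 1, 4, 7, 10, 13, 16 — 7 in total.

7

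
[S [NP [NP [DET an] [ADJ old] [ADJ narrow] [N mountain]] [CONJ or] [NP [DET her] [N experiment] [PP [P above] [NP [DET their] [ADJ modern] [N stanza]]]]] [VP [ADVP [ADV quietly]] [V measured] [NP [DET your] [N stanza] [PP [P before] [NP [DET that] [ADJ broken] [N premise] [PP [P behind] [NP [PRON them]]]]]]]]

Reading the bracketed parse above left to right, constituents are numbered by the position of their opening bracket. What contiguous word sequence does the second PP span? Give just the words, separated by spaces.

In left-to-right order the PP constituents are "above their modern stanza"; "before that broken premise behind them"; "behind them". Number 2 is "before that broken premise behind them".

before that broken premise behind them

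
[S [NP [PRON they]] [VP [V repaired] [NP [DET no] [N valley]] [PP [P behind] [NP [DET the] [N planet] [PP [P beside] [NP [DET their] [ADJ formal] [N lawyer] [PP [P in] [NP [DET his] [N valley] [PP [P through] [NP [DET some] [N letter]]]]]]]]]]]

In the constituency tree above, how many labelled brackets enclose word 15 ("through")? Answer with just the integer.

10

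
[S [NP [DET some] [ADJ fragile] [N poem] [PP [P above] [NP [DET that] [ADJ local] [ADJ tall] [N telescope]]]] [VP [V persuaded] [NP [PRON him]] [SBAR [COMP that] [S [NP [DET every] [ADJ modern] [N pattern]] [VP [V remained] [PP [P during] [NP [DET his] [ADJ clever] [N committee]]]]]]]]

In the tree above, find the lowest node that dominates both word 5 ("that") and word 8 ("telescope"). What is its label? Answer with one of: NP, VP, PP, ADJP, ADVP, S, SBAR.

Both words fall inside [NP that local tall telescope] (words 5–8), and no smaller constituent contains them both. Label: NP.

NP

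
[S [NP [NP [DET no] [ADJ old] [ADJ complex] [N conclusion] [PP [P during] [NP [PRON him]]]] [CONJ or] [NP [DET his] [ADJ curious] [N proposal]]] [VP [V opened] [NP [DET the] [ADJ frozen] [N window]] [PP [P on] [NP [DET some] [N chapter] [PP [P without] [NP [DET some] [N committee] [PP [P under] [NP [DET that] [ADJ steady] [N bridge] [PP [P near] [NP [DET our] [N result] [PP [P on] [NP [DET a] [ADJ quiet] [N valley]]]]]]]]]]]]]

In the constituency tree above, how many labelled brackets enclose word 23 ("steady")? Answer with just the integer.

Path from the root down to the word: S → VP → PP → NP → PP → NP → PP → NP → ADJ. That is 9 enclosing brackets.

9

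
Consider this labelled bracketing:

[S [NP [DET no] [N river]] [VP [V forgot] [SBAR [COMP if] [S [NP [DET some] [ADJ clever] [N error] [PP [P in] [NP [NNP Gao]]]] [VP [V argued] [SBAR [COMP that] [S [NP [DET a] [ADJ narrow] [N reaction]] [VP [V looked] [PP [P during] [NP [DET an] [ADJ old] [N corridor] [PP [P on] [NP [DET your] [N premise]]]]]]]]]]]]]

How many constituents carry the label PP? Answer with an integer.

3

The PP constituents are: [PP in Gao]; [PP during an old corridor on your premise]; [PP on your premise]. Total: 3.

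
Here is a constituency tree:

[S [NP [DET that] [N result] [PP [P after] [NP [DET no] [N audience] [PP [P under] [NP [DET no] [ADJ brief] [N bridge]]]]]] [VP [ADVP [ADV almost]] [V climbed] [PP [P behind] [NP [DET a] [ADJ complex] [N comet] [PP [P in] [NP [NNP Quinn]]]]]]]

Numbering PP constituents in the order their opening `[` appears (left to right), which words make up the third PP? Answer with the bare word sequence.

behind a complex comet in Quinn

The PP opening brackets appear, in order, over: "after no audience under no brief bridge"; "under no brief bridge"; "behind a complex comet in Quinn"; "in Quinn". The third one spans "behind a complex comet in Quinn".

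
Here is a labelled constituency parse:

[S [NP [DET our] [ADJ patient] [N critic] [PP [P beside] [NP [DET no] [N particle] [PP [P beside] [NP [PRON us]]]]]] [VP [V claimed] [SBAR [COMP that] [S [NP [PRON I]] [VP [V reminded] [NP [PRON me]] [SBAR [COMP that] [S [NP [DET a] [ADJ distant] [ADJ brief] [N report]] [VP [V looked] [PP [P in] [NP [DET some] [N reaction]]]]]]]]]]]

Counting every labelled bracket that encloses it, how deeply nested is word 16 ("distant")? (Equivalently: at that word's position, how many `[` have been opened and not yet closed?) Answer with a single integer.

9

Path from the root down to the word: S → VP → SBAR → S → VP → SBAR → S → NP → ADJ. That is 9 enclosing brackets.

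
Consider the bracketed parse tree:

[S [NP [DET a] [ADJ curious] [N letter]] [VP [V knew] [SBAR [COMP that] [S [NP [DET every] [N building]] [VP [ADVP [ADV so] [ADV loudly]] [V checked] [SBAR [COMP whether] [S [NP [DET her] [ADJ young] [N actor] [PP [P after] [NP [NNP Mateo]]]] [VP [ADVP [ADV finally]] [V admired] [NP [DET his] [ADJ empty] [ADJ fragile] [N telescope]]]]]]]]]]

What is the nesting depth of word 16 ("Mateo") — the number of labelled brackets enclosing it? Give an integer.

11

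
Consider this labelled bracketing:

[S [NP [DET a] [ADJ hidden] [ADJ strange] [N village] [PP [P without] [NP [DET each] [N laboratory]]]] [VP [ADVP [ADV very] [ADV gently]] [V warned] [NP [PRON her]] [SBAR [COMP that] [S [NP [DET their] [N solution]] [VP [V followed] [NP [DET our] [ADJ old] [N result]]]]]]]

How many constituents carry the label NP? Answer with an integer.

5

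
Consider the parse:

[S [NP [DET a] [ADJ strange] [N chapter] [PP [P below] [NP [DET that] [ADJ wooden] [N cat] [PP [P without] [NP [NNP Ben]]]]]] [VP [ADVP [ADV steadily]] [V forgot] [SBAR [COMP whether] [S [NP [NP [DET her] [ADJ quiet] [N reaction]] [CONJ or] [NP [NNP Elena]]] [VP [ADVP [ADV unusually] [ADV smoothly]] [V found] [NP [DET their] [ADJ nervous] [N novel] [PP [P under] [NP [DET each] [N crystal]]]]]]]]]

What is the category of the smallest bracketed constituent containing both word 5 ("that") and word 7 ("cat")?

NP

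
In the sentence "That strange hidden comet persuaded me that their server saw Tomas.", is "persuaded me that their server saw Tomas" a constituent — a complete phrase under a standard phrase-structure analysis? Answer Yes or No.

Yes

"persuaded me that their server saw Tomas" is exactly the verb phrase [VP persuaded me that their server saw Tomas], a complete constituent.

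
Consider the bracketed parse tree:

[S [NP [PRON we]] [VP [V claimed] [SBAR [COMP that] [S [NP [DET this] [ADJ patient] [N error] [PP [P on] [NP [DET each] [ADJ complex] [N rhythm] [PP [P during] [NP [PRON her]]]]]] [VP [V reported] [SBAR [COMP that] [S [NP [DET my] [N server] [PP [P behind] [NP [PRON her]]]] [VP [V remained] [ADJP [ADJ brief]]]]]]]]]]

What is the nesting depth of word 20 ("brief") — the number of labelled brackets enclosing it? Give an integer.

10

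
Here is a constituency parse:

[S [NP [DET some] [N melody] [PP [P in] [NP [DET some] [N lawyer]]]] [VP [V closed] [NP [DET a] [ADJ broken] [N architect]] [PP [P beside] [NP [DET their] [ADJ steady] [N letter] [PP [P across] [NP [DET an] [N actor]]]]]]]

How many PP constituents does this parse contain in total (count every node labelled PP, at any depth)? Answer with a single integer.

The PP constituents are: [PP in some lawyer]; [PP beside their steady letter across an actor]; [PP across an actor]. Total: 3.

3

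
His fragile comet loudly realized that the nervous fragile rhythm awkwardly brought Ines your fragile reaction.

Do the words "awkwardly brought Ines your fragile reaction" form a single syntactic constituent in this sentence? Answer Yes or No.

Yes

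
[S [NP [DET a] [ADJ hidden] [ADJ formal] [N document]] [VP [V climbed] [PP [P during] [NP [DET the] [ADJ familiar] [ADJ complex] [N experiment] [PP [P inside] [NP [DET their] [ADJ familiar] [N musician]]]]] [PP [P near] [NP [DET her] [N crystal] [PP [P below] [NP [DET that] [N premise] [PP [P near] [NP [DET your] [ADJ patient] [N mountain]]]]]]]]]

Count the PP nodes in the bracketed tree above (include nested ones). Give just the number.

5

Scanning left to right, an opening `[PP` appears at word positions 6, 11, 15, 18, 21 — 5 in total.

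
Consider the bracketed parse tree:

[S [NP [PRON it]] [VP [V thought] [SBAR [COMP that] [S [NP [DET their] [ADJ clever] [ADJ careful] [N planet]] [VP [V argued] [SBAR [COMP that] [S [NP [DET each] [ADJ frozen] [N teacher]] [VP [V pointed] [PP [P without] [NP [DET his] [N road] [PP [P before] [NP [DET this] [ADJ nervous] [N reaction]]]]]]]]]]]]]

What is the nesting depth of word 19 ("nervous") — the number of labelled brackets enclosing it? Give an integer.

13

The word sits inside ADJ, which is inside NP, inside PP, inside NP, inside PP, inside VP, inside S, inside SBAR, inside VP, inside S, inside SBAR, inside VP, inside S — 13 brackets in all.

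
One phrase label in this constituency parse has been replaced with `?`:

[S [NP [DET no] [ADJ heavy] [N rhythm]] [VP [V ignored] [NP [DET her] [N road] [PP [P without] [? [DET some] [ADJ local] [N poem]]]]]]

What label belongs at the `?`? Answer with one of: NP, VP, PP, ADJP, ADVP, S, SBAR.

NP

A constituent whose immediate children are DET 'some', ADJ 'local', N 'poem' is a noun phrase: NP.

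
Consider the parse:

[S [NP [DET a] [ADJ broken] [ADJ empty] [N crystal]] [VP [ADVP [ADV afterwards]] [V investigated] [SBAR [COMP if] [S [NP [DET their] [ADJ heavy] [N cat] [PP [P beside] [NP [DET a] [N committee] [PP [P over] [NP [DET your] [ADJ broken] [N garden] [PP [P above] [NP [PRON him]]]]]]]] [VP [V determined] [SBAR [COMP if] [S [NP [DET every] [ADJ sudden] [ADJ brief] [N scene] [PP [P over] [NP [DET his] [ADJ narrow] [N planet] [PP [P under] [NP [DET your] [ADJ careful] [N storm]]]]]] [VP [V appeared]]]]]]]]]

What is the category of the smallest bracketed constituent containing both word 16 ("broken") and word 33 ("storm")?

S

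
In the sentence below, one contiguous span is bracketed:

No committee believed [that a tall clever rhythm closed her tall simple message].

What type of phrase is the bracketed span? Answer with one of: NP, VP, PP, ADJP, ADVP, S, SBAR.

SBAR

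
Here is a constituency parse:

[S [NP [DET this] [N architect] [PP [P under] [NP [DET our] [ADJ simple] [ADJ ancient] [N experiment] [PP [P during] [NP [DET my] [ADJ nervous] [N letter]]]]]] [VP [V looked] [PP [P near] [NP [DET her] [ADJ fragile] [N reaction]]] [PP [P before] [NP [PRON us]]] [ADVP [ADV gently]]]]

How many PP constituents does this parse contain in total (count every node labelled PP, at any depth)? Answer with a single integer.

4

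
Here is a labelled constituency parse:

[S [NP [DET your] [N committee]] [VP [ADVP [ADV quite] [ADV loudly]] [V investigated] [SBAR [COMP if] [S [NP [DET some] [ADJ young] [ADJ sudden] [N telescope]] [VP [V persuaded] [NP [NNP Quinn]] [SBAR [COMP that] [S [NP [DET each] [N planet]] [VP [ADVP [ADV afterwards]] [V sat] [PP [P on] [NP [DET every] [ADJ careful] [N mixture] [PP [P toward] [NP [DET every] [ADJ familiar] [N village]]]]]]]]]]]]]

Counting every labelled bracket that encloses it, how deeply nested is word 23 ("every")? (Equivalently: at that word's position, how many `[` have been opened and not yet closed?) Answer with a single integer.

13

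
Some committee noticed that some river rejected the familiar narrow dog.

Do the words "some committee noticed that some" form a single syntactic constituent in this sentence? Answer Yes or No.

No

"some" belongs to the noun phrase "some committee" while "some" belongs to the verb phrase "noticed that some river rejected the familiar narrow dog"; a span that runs across that boundary is not a single phrase.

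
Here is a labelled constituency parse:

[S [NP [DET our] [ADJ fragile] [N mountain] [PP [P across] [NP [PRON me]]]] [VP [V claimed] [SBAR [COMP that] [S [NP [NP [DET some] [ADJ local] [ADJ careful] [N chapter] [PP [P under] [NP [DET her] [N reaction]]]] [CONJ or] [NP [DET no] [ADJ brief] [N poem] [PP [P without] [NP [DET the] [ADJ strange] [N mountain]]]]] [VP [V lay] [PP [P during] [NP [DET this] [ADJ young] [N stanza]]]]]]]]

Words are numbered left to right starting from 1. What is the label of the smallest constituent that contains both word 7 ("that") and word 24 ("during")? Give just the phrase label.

Both words fall inside [SBAR that some local careful chapter under her reaction or no brief poem without the strange mountain lay during this young stanza] (words 7–27), and no smaller constituent contains them both. Label: SBAR.

SBAR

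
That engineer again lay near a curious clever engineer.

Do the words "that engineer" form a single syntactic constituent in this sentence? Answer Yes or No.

The sequence corresponds to a single NP node — the noun phrase "that engineer".

Yes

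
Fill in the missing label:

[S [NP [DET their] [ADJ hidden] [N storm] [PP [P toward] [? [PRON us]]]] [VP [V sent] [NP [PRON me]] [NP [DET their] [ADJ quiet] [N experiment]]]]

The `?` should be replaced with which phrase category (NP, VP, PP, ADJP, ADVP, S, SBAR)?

NP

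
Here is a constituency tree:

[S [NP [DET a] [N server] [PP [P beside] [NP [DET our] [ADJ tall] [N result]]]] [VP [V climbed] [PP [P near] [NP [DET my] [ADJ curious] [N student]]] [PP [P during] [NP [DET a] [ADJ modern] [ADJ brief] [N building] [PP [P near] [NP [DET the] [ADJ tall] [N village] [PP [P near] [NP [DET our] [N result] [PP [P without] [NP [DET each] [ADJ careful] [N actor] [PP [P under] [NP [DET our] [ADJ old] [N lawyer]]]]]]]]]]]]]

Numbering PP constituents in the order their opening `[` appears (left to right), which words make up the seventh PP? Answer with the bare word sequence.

The PP opening brackets appear, in order, over: "beside our tall result"; "near my curious student"; "during a modern brief building near the tall village near our result without each careful actor under our old lawyer"; "near the tall village near our result without each careful actor under our old lawyer"; "near our result without each careful actor under our old lawyer"; "without each careful actor under our old lawyer"; "under our old lawyer". The seventh one spans "under our old lawyer".

under our old lawyer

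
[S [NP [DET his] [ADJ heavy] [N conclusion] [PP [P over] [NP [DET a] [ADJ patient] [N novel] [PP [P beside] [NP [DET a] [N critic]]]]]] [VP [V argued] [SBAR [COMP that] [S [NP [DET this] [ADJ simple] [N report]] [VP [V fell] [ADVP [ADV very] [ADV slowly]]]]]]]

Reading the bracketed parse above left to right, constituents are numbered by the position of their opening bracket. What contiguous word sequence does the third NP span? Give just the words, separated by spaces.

Opening `[NP` markers occur at word positions 1, 5, 9, 13; the third of these opens the constituent [NP a critic].

a critic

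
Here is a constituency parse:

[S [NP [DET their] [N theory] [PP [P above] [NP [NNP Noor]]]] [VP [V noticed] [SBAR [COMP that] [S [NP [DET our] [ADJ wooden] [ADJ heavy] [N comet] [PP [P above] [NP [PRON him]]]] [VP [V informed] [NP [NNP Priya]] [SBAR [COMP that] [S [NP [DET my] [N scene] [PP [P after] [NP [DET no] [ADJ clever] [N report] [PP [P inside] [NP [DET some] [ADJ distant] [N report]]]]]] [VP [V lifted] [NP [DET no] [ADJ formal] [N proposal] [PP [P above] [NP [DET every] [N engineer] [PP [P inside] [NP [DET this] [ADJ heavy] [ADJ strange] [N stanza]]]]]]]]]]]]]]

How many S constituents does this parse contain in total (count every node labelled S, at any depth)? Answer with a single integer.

3

Scanning left to right, an opening `[S` appears at word positions 1, 7, 16 — 3 in total.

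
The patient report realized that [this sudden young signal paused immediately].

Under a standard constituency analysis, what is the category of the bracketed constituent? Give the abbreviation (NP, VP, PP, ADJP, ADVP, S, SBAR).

"paused" is the head of the bracketed span, so the span is a clause: S.

S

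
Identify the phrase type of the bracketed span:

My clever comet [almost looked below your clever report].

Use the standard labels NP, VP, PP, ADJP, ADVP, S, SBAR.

VP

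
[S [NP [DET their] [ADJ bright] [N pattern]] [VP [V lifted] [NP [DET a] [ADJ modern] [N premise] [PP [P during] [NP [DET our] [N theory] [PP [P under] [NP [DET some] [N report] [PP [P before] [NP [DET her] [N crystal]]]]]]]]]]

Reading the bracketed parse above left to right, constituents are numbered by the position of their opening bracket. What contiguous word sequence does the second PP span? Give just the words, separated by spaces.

The PP opening brackets appear, in order, over: "during our theory under some report before her crystal"; "under some report before her crystal"; "before her crystal". The second one spans "under some report before her crystal".

under some report before her crystal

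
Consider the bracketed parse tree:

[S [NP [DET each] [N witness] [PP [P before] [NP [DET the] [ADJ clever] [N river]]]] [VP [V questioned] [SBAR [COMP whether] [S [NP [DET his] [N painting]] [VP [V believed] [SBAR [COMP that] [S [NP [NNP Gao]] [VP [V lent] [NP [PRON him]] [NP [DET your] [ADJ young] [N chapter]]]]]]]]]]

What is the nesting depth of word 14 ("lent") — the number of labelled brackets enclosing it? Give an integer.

9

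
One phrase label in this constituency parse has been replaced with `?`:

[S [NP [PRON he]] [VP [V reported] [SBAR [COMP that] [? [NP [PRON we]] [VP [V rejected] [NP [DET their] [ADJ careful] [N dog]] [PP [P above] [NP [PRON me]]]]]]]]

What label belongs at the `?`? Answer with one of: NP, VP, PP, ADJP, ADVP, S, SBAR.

S

Looking at what the `?` directly dominates — NP, VP — this is a clause (S).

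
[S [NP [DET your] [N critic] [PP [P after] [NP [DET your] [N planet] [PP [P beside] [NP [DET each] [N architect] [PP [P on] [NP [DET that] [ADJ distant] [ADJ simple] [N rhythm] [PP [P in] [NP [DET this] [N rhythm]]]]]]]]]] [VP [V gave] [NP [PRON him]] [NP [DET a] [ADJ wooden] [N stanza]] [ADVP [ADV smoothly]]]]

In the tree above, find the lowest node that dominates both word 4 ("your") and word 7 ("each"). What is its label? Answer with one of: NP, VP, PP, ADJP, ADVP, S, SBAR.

NP

Word 4 lies under S → NP → PP → NP → DET; word 7 lies under S → NP → PP → NP → PP → NP → DET. The lowest shared node is the NP.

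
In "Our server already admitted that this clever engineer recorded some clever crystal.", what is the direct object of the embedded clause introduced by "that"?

Within the embedded clause introduced by "that", the direct object of "recorded" is "some clever crystal".

some clever crystal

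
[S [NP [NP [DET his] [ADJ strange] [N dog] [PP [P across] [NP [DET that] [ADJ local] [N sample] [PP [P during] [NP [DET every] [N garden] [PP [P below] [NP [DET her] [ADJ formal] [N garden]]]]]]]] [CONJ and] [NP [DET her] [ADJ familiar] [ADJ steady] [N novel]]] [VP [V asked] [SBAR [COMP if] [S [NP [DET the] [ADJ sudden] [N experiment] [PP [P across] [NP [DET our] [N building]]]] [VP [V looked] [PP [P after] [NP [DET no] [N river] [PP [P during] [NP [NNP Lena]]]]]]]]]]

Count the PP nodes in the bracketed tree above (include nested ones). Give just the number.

Scanning left to right, an opening `[PP` appears at word positions 4, 8, 11, 25, 29, 32 — 6 in total.

6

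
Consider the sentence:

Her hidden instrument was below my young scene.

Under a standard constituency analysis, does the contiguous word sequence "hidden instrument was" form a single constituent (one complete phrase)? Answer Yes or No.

No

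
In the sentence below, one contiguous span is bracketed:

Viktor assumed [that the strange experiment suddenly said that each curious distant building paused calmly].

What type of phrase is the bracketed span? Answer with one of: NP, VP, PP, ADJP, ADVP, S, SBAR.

SBAR

"that" is the head of the bracketed span, so the span is a subordinate clause: SBAR.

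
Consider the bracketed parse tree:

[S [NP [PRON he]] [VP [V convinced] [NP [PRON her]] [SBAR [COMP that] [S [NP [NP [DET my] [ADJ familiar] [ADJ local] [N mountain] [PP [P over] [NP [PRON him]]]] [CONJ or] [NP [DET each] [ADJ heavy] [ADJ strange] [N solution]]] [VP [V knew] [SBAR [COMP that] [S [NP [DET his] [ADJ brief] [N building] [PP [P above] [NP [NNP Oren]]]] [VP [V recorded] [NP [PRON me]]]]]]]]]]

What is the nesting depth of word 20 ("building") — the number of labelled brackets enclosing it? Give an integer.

9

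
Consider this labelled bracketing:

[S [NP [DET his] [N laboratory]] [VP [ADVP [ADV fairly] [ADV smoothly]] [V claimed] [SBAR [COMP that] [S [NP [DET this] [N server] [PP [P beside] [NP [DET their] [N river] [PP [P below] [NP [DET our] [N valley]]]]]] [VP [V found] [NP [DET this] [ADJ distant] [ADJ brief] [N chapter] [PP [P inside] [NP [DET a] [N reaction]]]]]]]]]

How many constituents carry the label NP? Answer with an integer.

The NP constituents are: [NP his laboratory]; [NP this server beside their river below our valley]; [NP their river below our valley]; [NP our valley]; [NP this distant brief chapter inside a reaction]; [NP a reaction]. Total: 6.

6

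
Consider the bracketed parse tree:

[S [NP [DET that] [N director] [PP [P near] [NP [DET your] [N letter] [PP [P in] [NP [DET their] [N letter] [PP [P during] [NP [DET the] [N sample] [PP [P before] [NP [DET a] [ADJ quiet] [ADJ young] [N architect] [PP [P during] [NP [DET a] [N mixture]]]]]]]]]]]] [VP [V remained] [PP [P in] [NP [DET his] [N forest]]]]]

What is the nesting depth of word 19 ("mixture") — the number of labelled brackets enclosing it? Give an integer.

13

Path from the root down to the word: S → NP → PP → NP → PP → NP → PP → NP → PP → NP → PP → NP → N. That is 13 enclosing brackets.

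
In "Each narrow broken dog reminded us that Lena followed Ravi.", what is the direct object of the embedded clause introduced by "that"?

Ravi

"followed" heads the VP of the embedded clause introduced by "that", and "Ravi" is its direct object.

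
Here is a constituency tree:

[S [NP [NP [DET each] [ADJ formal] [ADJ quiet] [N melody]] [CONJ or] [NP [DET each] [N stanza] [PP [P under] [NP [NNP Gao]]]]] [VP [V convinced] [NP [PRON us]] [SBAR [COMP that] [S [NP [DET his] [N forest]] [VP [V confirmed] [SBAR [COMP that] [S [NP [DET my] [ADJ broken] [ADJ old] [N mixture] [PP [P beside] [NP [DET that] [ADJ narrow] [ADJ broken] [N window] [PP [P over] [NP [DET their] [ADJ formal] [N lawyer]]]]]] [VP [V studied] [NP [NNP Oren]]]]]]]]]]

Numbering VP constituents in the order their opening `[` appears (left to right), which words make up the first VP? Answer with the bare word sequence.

convinced us that his forest confirmed that my broken old mixture beside that narrow broken window over their formal lawyer studied Oren

Opening `[VP` markers occur at word positions 10, 15, 30; the first of these opens the constituent [VP convinced us that his forest confirmed that my broken old mixture beside that narrow broken window over their formal lawyer studied Oren].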